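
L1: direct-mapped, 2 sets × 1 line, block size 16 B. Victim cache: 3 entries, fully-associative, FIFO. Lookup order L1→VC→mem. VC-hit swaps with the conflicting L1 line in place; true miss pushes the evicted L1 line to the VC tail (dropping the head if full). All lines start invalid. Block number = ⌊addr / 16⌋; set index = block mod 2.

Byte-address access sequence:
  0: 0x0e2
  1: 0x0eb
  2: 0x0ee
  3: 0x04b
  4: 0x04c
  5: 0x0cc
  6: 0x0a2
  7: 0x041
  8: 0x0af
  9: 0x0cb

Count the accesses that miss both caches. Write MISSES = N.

MISSES = 4

#0 0xe2→b14/s0 MISS; vc=[]
#1 0xeb→b14/s0 L1-HIT; vc=[]
#2 0xee→b14/s0 L1-HIT; vc=[]
#3 0x4b→b4/s0 MISS; vc=[14]
#4 0x4c→b4/s0 L1-HIT; vc=[14]
#5 0xcc→b12/s0 MISS; vc=[14,4]
#6 0xa2→b10/s0 MISS; vc=[14,4,12]
#7 0x41→b4/s0 VC-HIT; vc=[14,10,12]
#8 0xaf→b10/s0 VC-HIT; vc=[14,4,12]
#9 0xcb→b12/s0 VC-HIT; vc=[14,4,10]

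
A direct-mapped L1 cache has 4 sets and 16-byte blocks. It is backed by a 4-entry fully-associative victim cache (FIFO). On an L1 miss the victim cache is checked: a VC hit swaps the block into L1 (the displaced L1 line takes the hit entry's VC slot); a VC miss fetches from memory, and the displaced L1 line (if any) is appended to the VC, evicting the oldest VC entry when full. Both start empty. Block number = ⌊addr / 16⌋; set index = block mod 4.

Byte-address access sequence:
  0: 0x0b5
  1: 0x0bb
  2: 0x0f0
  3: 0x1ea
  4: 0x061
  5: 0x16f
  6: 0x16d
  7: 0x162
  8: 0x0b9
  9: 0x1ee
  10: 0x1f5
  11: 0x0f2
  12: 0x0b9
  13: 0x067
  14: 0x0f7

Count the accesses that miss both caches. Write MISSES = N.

MISSES = 6

0: 0xb5 (blk 11, set 3) → MISS  vc=[]
1: 0xbb (blk 11, set 3) → L1-HIT  vc=[]
2: 0xf0 (blk 15, set 3) → MISS  vc=[11]
3: 0x1ea (blk 30, set 2) → MISS  vc=[11]
4: 0x61 (blk 6, set 2) → MISS  vc=[11, 30]
5: 0x16f (blk 22, set 2) → MISS  vc=[11, 30, 6]
6: 0x16d (blk 22, set 2) → L1-HIT  vc=[11, 30, 6]
7: 0x162 (blk 22, set 2) → L1-HIT  vc=[11, 30, 6]
8: 0xb9 (blk 11, set 3) → VC-HIT  vc=[15, 30, 6]
9: 0x1ee (blk 30, set 2) → VC-HIT  vc=[15, 22, 6]
10: 0x1f5 (blk 31, set 3) → MISS  vc=[15, 22, 6, 11]
11: 0xf2 (blk 15, set 3) → VC-HIT  vc=[31, 22, 6, 11]
12: 0xb9 (blk 11, set 3) → VC-HIT  vc=[31, 22, 6, 15]
13: 0x67 (blk 6, set 2) → VC-HIT  vc=[31, 22, 30, 15]
14: 0xf7 (blk 15, set 3) → VC-HIT  vc=[31, 22, 30, 11]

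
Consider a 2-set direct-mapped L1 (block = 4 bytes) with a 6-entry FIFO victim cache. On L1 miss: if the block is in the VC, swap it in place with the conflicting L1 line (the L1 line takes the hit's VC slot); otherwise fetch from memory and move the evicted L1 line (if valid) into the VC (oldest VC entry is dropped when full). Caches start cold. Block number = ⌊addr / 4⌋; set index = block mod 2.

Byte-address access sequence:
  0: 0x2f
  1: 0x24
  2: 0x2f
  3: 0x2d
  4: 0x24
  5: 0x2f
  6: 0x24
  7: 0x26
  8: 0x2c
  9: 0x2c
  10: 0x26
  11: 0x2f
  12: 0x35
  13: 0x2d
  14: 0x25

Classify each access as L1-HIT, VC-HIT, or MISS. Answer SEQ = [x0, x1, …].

SEQ = [MISS, MISS, VC-HIT, L1-HIT, VC-HIT, VC-HIT, VC-HIT, L1-HIT, VC-HIT, L1-HIT, VC-HIT, VC-HIT, MISS, VC-HIT, VC-HIT]

0: 0x2f (blk 11, set 1) → MISS  vc=[]
1: 0x24 (blk 9, set 1) → MISS  vc=[11]
2: 0x2f (blk 11, set 1) → VC-HIT  vc=[9]
3: 0x2d (blk 11, set 1) → L1-HIT  vc=[9]
4: 0x24 (blk 9, set 1) → VC-HIT  vc=[11]
5: 0x2f (blk 11, set 1) → VC-HIT  vc=[9]
6: 0x24 (blk 9, set 1) → VC-HIT  vc=[11]
7: 0x26 (blk 9, set 1) → L1-HIT  vc=[11]
8: 0x2c (blk 11, set 1) → VC-HIT  vc=[9]
9: 0x2c (blk 11, set 1) → L1-HIT  vc=[9]
10: 0x26 (blk 9, set 1) → VC-HIT  vc=[11]
11: 0x2f (blk 11, set 1) → VC-HIT  vc=[9]
12: 0x35 (blk 13, set 1) → MISS  vc=[9, 11]
13: 0x2d (blk 11, set 1) → VC-HIT  vc=[9, 13]
14: 0x25 (blk 9, set 1) → VC-HIT  vc=[11, 13]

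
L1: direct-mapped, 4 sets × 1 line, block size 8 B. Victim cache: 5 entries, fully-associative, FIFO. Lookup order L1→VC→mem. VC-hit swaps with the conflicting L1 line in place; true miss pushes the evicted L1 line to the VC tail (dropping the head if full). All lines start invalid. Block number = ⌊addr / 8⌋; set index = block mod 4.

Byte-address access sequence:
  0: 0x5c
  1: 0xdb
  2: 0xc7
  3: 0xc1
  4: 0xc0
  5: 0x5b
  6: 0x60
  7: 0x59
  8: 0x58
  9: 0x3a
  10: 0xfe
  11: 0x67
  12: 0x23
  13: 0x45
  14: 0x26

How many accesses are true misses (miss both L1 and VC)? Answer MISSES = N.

0: 0x5c (blk 11, set 3) → MISS  vc=[]
1: 0xdb (blk 27, set 3) → MISS  vc=[11]
2: 0xc7 (blk 24, set 0) → MISS  vc=[11]
3: 0xc1 (blk 24, set 0) → L1-HIT  vc=[11]
4: 0xc0 (blk 24, set 0) → L1-HIT  vc=[11]
5: 0x5b (blk 11, set 3) → VC-HIT  vc=[27]
6: 0x60 (blk 12, set 0) → MISS  vc=[27, 24]
7: 0x59 (blk 11, set 3) → L1-HIT  vc=[27, 24]
8: 0x58 (blk 11, set 3) → L1-HIT  vc=[27, 24]
9: 0x3a (blk 7, set 3) → MISS  vc=[27, 24, 11]
10: 0xfe (blk 31, set 3) → MISS  vc=[27, 24, 11, 7]
11: 0x67 (blk 12, set 0) → L1-HIT  vc=[27, 24, 11, 7]
12: 0x23 (blk 4, set 0) → MISS  vc=[27, 24, 11, 7, 12]
13: 0x45 (blk 8, set 0) → MISS  vc=[24, 11, 7, 12, 4]
14: 0x26 (blk 4, set 0) → VC-HIT  vc=[24, 11, 7, 12, 8]

MISSES = 8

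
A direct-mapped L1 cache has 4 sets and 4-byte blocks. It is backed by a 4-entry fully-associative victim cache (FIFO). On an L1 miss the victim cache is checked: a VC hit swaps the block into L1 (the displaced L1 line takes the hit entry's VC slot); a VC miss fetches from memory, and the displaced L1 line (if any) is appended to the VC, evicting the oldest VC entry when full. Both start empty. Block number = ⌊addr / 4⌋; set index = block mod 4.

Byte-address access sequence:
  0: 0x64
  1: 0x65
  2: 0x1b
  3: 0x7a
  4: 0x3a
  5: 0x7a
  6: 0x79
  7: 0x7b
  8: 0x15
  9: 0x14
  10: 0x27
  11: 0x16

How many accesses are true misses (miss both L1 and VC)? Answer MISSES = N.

MISSES = 6

0: 0x64 (blk 25, set 1) → MISS  vc=[]
1: 0x65 (blk 25, set 1) → L1-HIT  vc=[]
2: 0x1b (blk 6, set 2) → MISS  vc=[]
3: 0x7a (blk 30, set 2) → MISS  vc=[6]
4: 0x3a (blk 14, set 2) → MISS  vc=[6, 30]
5: 0x7a (blk 30, set 2) → VC-HIT  vc=[6, 14]
6: 0x79 (blk 30, set 2) → L1-HIT  vc=[6, 14]
7: 0x7b (blk 30, set 2) → L1-HIT  vc=[6, 14]
8: 0x15 (blk 5, set 1) → MISS  vc=[6, 14, 25]
9: 0x14 (blk 5, set 1) → L1-HIT  vc=[6, 14, 25]
10: 0x27 (blk 9, set 1) → MISS  vc=[6, 14, 25, 5]
11: 0x16 (blk 5, set 1) → VC-HIT  vc=[6, 14, 25, 9]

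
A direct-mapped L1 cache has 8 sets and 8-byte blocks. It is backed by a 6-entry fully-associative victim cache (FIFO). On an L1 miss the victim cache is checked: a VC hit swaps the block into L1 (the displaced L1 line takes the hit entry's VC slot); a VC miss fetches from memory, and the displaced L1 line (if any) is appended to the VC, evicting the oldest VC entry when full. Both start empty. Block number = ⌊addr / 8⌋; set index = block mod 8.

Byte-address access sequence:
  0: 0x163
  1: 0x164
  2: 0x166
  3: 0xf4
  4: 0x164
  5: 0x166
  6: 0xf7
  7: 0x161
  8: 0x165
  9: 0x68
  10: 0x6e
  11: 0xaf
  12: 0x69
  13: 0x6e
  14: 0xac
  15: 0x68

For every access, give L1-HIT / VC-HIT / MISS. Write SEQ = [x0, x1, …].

#0 0x163→b44/s4 MISS; vc=[]
#1 0x164→b44/s4 L1-HIT; vc=[]
#2 0x166→b44/s4 L1-HIT; vc=[]
#3 0xf4→b30/s6 MISS; vc=[]
#4 0x164→b44/s4 L1-HIT; vc=[]
#5 0x166→b44/s4 L1-HIT; vc=[]
#6 0xf7→b30/s6 L1-HIT; vc=[]
#7 0x161→b44/s4 L1-HIT; vc=[]
#8 0x165→b44/s4 L1-HIT; vc=[]
#9 0x68→b13/s5 MISS; vc=[]
#10 0x6e→b13/s5 L1-HIT; vc=[]
#11 0xaf→b21/s5 MISS; vc=[13]
#12 0x69→b13/s5 VC-HIT; vc=[21]
#13 0x6e→b13/s5 L1-HIT; vc=[21]
#14 0xac→b21/s5 VC-HIT; vc=[13]
#15 0x68→b13/s5 VC-HIT; vc=[21]

SEQ = [MISS, L1-HIT, L1-HIT, MISS, L1-HIT, L1-HIT, L1-HIT, L1-HIT, L1-HIT, MISS, L1-HIT, MISS, VC-HIT, L1-HIT, VC-HIT, VC-HIT]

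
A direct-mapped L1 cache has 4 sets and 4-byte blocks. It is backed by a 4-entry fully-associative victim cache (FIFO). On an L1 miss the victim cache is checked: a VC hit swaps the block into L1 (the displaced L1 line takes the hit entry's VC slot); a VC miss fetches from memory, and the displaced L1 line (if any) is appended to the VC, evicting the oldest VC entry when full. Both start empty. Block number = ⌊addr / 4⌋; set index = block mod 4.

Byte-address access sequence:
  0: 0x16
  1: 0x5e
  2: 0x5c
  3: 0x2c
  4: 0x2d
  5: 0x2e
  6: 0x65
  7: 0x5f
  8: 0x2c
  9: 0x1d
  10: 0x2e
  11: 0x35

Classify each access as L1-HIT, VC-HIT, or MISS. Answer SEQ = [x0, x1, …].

SEQ = [MISS, MISS, L1-HIT, MISS, L1-HIT, L1-HIT, MISS, VC-HIT, VC-HIT, MISS, VC-HIT, MISS]

#0 0x16→b5/s1 MISS; vc=[]
#1 0x5e→b23/s3 MISS; vc=[]
#2 0x5c→b23/s3 L1-HIT; vc=[]
#3 0x2c→b11/s3 MISS; vc=[23]
#4 0x2d→b11/s3 L1-HIT; vc=[23]
#5 0x2e→b11/s3 L1-HIT; vc=[23]
#6 0x65→b25/s1 MISS; vc=[23,5]
#7 0x5f→b23/s3 VC-HIT; vc=[11,5]
#8 0x2c→b11/s3 VC-HIT; vc=[23,5]
#9 0x1d→b7/s3 MISS; vc=[23,5,11]
#10 0x2e→b11/s3 VC-HIT; vc=[23,5,7]
#11 0x35→b13/s1 MISS; vc=[23,5,7,25]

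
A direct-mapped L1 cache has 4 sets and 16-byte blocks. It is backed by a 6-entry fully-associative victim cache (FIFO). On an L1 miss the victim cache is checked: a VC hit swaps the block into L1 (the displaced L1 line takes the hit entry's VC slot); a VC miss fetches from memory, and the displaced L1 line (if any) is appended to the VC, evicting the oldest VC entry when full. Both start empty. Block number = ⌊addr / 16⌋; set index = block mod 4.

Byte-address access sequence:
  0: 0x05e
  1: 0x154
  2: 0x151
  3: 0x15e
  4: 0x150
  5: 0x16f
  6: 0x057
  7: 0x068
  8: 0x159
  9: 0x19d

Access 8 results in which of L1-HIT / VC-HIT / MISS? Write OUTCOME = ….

OUTCOME = VC-HIT

#0 0x5e→b5/s1 MISS; vc=[]
#1 0x154→b21/s1 MISS; vc=[5]
#2 0x151→b21/s1 L1-HIT; vc=[5]
#3 0x15e→b21/s1 L1-HIT; vc=[5]
#4 0x150→b21/s1 L1-HIT; vc=[5]
#5 0x16f→b22/s2 MISS; vc=[5]
#6 0x57→b5/s1 VC-HIT; vc=[21]
#7 0x68→b6/s2 MISS; vc=[21,22]
#8 0x159→b21/s1 VC-HIT; vc=[5,22]
#9 0x19d→b25/s1 MISS; vc=[5,22,21]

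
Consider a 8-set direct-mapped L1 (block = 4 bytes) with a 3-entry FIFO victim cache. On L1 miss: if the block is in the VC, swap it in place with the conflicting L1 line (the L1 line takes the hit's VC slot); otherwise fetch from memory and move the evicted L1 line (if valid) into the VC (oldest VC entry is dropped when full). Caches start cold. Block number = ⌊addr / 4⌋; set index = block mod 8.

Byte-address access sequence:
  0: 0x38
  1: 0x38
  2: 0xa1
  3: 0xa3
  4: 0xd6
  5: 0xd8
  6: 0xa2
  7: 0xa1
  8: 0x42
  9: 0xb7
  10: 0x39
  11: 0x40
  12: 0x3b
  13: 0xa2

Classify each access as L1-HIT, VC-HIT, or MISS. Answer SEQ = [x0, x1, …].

SEQ = [MISS, L1-HIT, MISS, L1-HIT, MISS, MISS, L1-HIT, L1-HIT, MISS, MISS, VC-HIT, L1-HIT, L1-HIT, VC-HIT]

0: 0x38 (blk 14, set 6) → MISS  vc=[]
1: 0x38 (blk 14, set 6) → L1-HIT  vc=[]
2: 0xa1 (blk 40, set 0) → MISS  vc=[]
3: 0xa3 (blk 40, set 0) → L1-HIT  vc=[]
4: 0xd6 (blk 53, set 5) → MISS  vc=[]
5: 0xd8 (blk 54, set 6) → MISS  vc=[14]
6: 0xa2 (blk 40, set 0) → L1-HIT  vc=[14]
7: 0xa1 (blk 40, set 0) → L1-HIT  vc=[14]
8: 0x42 (blk 16, set 0) → MISS  vc=[14, 40]
9: 0xb7 (blk 45, set 5) → MISS  vc=[14, 40, 53]
10: 0x39 (blk 14, set 6) → VC-HIT  vc=[54, 40, 53]
11: 0x40 (blk 16, set 0) → L1-HIT  vc=[54, 40, 53]
12: 0x3b (blk 14, set 6) → L1-HIT  vc=[54, 40, 53]
13: 0xa2 (blk 40, set 0) → VC-HIT  vc=[54, 16, 53]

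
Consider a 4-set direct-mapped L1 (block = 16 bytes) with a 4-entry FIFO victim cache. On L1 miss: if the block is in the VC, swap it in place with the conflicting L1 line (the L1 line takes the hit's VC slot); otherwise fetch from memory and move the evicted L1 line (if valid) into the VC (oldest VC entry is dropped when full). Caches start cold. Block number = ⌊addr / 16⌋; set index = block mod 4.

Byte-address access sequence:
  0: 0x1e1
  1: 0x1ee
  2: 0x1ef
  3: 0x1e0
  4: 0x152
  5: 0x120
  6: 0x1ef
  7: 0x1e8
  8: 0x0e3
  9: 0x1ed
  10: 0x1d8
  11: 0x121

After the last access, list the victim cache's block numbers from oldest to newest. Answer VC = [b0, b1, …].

0: 0x1e1 (blk 30, set 2) → MISS  vc=[]
1: 0x1ee (blk 30, set 2) → L1-HIT  vc=[]
2: 0x1ef (blk 30, set 2) → L1-HIT  vc=[]
3: 0x1e0 (blk 30, set 2) → L1-HIT  vc=[]
4: 0x152 (blk 21, set 1) → MISS  vc=[]
5: 0x120 (blk 18, set 2) → MISS  vc=[30]
6: 0x1ef (blk 30, set 2) → VC-HIT  vc=[18]
7: 0x1e8 (blk 30, set 2) → L1-HIT  vc=[18]
8: 0xe3 (blk 14, set 2) → MISS  vc=[18, 30]
9: 0x1ed (blk 30, set 2) → VC-HIT  vc=[18, 14]
10: 0x1d8 (blk 29, set 1) → MISS  vc=[18, 14, 21]
11: 0x121 (blk 18, set 2) → VC-HIT  vc=[30, 14, 21]

VC = [30, 14, 21]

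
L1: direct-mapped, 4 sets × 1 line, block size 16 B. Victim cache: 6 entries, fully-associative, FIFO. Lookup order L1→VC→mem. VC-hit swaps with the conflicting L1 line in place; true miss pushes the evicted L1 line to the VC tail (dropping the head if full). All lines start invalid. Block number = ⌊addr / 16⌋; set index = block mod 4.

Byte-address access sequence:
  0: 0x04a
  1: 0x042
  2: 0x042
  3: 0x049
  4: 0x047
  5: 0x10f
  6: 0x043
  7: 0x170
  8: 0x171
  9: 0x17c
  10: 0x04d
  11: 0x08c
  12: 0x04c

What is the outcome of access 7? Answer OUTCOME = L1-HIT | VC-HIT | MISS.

#0 0x4a→b4/s0 MISS; vc=[]
#1 0x42→b4/s0 L1-HIT; vc=[]
#2 0x42→b4/s0 L1-HIT; vc=[]
#3 0x49→b4/s0 L1-HIT; vc=[]
#4 0x47→b4/s0 L1-HIT; vc=[]
#5 0x10f→b16/s0 MISS; vc=[4]
#6 0x43→b4/s0 VC-HIT; vc=[16]
#7 0x170→b23/s3 MISS; vc=[16]
#8 0x171→b23/s3 L1-HIT; vc=[16]
#9 0x17c→b23/s3 L1-HIT; vc=[16]
#10 0x4d→b4/s0 L1-HIT; vc=[16]
#11 0x8c→b8/s0 MISS; vc=[16,4]
#12 0x4c→b4/s0 VC-HIT; vc=[16,8]

OUTCOME = MISS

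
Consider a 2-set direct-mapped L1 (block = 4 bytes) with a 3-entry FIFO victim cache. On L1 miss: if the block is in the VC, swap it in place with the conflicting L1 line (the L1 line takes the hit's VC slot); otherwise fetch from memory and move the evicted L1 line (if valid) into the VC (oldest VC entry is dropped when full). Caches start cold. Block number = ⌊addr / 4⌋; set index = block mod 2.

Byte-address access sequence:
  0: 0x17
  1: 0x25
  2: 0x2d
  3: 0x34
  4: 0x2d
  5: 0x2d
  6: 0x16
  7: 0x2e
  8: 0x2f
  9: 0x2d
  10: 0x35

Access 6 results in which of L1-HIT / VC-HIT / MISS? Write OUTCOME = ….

OUTCOME = VC-HIT

#0 0x17→b5/s1 MISS; vc=[]
#1 0x25→b9/s1 MISS; vc=[5]
#2 0x2d→b11/s1 MISS; vc=[5,9]
#3 0x34→b13/s1 MISS; vc=[5,9,11]
#4 0x2d→b11/s1 VC-HIT; vc=[5,9,13]
#5 0x2d→b11/s1 L1-HIT; vc=[5,9,13]
#6 0x16→b5/s1 VC-HIT; vc=[11,9,13]
#7 0x2e→b11/s1 VC-HIT; vc=[5,9,13]
#8 0x2f→b11/s1 L1-HIT; vc=[5,9,13]
#9 0x2d→b11/s1 L1-HIT; vc=[5,9,13]
#10 0x35→b13/s1 VC-HIT; vc=[5,9,11]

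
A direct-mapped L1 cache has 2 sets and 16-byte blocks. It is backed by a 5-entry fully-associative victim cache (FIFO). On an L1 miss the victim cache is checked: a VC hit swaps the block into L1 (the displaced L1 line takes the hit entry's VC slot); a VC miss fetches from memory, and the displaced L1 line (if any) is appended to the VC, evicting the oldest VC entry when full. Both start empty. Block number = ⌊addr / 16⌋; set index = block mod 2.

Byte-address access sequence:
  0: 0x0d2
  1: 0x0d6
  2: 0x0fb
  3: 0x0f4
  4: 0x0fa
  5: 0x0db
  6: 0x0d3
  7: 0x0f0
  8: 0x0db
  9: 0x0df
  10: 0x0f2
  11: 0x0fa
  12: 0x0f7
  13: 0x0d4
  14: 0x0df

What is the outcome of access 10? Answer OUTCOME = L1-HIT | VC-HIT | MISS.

OUTCOME = VC-HIT

0: 0xd2 (blk 13, set 1) → MISS  vc=[]
1: 0xd6 (blk 13, set 1) → L1-HIT  vc=[]
2: 0xfb (blk 15, set 1) → MISS  vc=[13]
3: 0xf4 (blk 15, set 1) → L1-HIT  vc=[13]
4: 0xfa (blk 15, set 1) → L1-HIT  vc=[13]
5: 0xdb (blk 13, set 1) → VC-HIT  vc=[15]
6: 0xd3 (blk 13, set 1) → L1-HIT  vc=[15]
7: 0xf0 (blk 15, set 1) → VC-HIT  vc=[13]
8: 0xdb (blk 13, set 1) → VC-HIT  vc=[15]
9: 0xdf (blk 13, set 1) → L1-HIT  vc=[15]
10: 0xf2 (blk 15, set 1) → VC-HIT  vc=[13]
11: 0xfa (blk 15, set 1) → L1-HIT  vc=[13]
12: 0xf7 (blk 15, set 1) → L1-HIT  vc=[13]
13: 0xd4 (blk 13, set 1) → VC-HIT  vc=[15]
14: 0xdf (blk 13, set 1) → L1-HIT  vc=[15]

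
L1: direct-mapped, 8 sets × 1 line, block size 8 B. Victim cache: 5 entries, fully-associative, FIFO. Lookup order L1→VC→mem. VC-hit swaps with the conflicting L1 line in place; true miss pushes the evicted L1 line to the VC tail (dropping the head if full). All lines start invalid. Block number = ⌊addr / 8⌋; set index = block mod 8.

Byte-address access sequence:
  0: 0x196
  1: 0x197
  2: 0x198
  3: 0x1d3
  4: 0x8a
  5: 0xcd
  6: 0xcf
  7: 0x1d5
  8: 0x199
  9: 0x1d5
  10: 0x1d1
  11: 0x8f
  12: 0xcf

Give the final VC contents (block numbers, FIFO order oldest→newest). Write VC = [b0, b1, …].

0: 0x196 (blk 50, set 2) → MISS  vc=[]
1: 0x197 (blk 50, set 2) → L1-HIT  vc=[]
2: 0x198 (blk 51, set 3) → MISS  vc=[]
3: 0x1d3 (blk 58, set 2) → MISS  vc=[50]
4: 0x8a (blk 17, set 1) → MISS  vc=[50]
5: 0xcd (blk 25, set 1) → MISS  vc=[50, 17]
6: 0xcf (blk 25, set 1) → L1-HIT  vc=[50, 17]
7: 0x1d5 (blk 58, set 2) → L1-HIT  vc=[50, 17]
8: 0x199 (blk 51, set 3) → L1-HIT  vc=[50, 17]
9: 0x1d5 (blk 58, set 2) → L1-HIT  vc=[50, 17]
10: 0x1d1 (blk 58, set 2) → L1-HIT  vc=[50, 17]
11: 0x8f (blk 17, set 1) → VC-HIT  vc=[50, 25]
12: 0xcf (blk 25, set 1) → VC-HIT  vc=[50, 17]

VC = [50, 17]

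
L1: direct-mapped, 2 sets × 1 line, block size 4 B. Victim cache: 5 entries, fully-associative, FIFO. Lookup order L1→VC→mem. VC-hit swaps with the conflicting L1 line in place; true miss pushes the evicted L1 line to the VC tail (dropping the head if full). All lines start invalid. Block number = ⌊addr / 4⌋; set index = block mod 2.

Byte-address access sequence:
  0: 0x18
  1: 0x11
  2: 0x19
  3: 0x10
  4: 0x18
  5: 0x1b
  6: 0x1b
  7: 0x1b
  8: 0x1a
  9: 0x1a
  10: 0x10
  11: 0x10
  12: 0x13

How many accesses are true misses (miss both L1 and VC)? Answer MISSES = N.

MISSES = 2

  [0] addr=0x18 blk=6 s=0: MISS | VC []
  [1] addr=0x11 blk=4 s=0: MISS | VC [6]
  [2] addr=0x19 blk=6 s=0: VC-HIT | VC [4]
  [3] addr=0x10 blk=4 s=0: VC-HIT | VC [6]
  [4] addr=0x18 blk=6 s=0: VC-HIT | VC [4]
  [5] addr=0x1b blk=6 s=0: L1-HIT | VC [4]
  [6] addr=0x1b blk=6 s=0: L1-HIT | VC [4]
  [7] addr=0x1b blk=6 s=0: L1-HIT | VC [4]
  [8] addr=0x1a blk=6 s=0: L1-HIT | VC [4]
  [9] addr=0x1a blk=6 s=0: L1-HIT | VC [4]
  [10] addr=0x10 blk=4 s=0: VC-HIT | VC [6]
  [11] addr=0x10 blk=4 s=0: L1-HIT | VC [6]
  [12] addr=0x13 blk=4 s=0: L1-HIT | VC [6]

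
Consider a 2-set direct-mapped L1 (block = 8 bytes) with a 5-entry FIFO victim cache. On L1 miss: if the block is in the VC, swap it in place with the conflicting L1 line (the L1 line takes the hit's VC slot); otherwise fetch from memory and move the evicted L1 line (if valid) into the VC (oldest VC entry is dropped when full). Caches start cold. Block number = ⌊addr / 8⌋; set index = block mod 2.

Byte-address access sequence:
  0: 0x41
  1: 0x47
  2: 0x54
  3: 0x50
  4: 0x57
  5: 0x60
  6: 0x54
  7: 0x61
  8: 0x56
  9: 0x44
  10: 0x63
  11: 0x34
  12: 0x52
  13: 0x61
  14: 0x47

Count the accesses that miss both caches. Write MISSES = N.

MISSES = 4

  [0] addr=0x41 blk=8 s=0: MISS | VC []
  [1] addr=0x47 blk=8 s=0: L1-HIT | VC []
  [2] addr=0x54 blk=10 s=0: MISS | VC [8]
  [3] addr=0x50 blk=10 s=0: L1-HIT | VC [8]
  [4] addr=0x57 blk=10 s=0: L1-HIT | VC [8]
  [5] addr=0x60 blk=12 s=0: MISS | VC [8, 10]
  [6] addr=0x54 blk=10 s=0: VC-HIT | VC [8, 12]
  [7] addr=0x61 blk=12 s=0: VC-HIT | VC [8, 10]
  [8] addr=0x56 blk=10 s=0: VC-HIT | VC [8, 12]
  [9] addr=0x44 blk=8 s=0: VC-HIT | VC [10, 12]
  [10] addr=0x63 blk=12 s=0: VC-HIT | VC [10, 8]
  [11] addr=0x34 blk=6 s=0: MISS | VC [10, 8, 12]
  [12] addr=0x52 blk=10 s=0: VC-HIT | VC [6, 8, 12]
  [13] addr=0x61 blk=12 s=0: VC-HIT | VC [6, 8, 10]
  [14] addr=0x47 blk=8 s=0: VC-HIT | VC [6, 12, 10]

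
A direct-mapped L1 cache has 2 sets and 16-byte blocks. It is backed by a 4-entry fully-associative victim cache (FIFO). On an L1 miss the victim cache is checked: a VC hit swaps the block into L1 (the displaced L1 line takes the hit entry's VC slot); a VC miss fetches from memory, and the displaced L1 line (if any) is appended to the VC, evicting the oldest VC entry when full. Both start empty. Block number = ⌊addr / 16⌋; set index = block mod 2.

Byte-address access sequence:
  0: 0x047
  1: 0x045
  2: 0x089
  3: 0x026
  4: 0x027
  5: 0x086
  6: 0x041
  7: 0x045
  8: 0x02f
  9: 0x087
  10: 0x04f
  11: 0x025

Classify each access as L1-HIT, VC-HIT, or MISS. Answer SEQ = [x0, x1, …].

  [0] addr=0x47 blk=4 s=0: MISS | VC []
  [1] addr=0x45 blk=4 s=0: L1-HIT | VC []
  [2] addr=0x89 blk=8 s=0: MISS | VC [4]
  [3] addr=0x26 blk=2 s=0: MISS | VC [4, 8]
  [4] addr=0x27 blk=2 s=0: L1-HIT | VC [4, 8]
  [5] addr=0x86 blk=8 s=0: VC-HIT | VC [4, 2]
  [6] addr=0x41 blk=4 s=0: VC-HIT | VC [8, 2]
  [7] addr=0x45 blk=4 s=0: L1-HIT | VC [8, 2]
  [8] addr=0x2f blk=2 s=0: VC-HIT | VC [8, 4]
  [9] addr=0x87 blk=8 s=0: VC-HIT | VC [2, 4]
  [10] addr=0x4f blk=4 s=0: VC-HIT | VC [2, 8]
  [11] addr=0x25 blk=2 s=0: VC-HIT | VC [4, 8]

SEQ = [MISS, L1-HIT, MISS, MISS, L1-HIT, VC-HIT, VC-HIT, L1-HIT, VC-HIT, VC-HIT, VC-HIT, VC-HIT]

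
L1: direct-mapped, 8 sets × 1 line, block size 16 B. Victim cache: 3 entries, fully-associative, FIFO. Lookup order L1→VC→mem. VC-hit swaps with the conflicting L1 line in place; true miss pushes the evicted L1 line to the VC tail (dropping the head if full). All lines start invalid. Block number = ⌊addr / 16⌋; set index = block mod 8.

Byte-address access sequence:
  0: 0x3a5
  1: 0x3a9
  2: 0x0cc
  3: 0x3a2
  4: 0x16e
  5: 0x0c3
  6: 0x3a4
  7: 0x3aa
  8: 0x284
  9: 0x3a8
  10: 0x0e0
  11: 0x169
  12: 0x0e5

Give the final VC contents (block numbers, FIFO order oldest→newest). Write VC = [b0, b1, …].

VC = [22]

0: 0x3a5 (blk 58, set 2) → MISS  vc=[]
1: 0x3a9 (blk 58, set 2) → L1-HIT  vc=[]
2: 0xcc (blk 12, set 4) → MISS  vc=[]
3: 0x3a2 (blk 58, set 2) → L1-HIT  vc=[]
4: 0x16e (blk 22, set 6) → MISS  vc=[]
5: 0xc3 (blk 12, set 4) → L1-HIT  vc=[]
6: 0x3a4 (blk 58, set 2) → L1-HIT  vc=[]
7: 0x3aa (blk 58, set 2) → L1-HIT  vc=[]
8: 0x284 (blk 40, set 0) → MISS  vc=[]
9: 0x3a8 (blk 58, set 2) → L1-HIT  vc=[]
10: 0xe0 (blk 14, set 6) → MISS  vc=[22]
11: 0x169 (blk 22, set 6) → VC-HIT  vc=[14]
12: 0xe5 (blk 14, set 6) → VC-HIT  vc=[22]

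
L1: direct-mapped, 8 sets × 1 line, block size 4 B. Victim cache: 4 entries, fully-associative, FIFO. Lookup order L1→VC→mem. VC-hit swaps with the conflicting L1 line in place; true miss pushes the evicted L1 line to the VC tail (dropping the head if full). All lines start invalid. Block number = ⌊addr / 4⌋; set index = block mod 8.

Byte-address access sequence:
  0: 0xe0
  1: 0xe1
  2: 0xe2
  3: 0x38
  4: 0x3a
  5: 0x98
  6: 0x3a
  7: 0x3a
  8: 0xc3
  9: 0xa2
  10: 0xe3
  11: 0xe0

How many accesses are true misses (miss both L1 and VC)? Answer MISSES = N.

#0 0xe0→b56/s0 MISS; vc=[]
#1 0xe1→b56/s0 L1-HIT; vc=[]
#2 0xe2→b56/s0 L1-HIT; vc=[]
#3 0x38→b14/s6 MISS; vc=[]
#4 0x3a→b14/s6 L1-HIT; vc=[]
#5 0x98→b38/s6 MISS; vc=[14]
#6 0x3a→b14/s6 VC-HIT; vc=[38]
#7 0x3a→b14/s6 L1-HIT; vc=[38]
#8 0xc3→b48/s0 MISS; vc=[38,56]
#9 0xa2→b40/s0 MISS; vc=[38,56,48]
#10 0xe3→b56/s0 VC-HIT; vc=[38,40,48]
#11 0xe0→b56/s0 L1-HIT; vc=[38,40,48]

MISSES = 5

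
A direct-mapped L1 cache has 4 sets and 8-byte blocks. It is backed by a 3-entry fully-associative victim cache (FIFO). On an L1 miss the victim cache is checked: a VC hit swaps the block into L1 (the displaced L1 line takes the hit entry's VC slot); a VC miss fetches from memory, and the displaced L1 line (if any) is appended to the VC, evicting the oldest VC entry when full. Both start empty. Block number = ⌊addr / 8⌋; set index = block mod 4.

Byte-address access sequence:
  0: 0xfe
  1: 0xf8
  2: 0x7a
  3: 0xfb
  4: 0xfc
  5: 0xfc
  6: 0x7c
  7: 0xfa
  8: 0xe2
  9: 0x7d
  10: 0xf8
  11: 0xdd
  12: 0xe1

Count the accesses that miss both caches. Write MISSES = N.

#0 0xfe→b31/s3 MISS; vc=[]
#1 0xf8→b31/s3 L1-HIT; vc=[]
#2 0x7a→b15/s3 MISS; vc=[31]
#3 0xfb→b31/s3 VC-HIT; vc=[15]
#4 0xfc→b31/s3 L1-HIT; vc=[15]
#5 0xfc→b31/s3 L1-HIT; vc=[15]
#6 0x7c→b15/s3 VC-HIT; vc=[31]
#7 0xfa→b31/s3 VC-HIT; vc=[15]
#8 0xe2→b28/s0 MISS; vc=[15]
#9 0x7d→b15/s3 VC-HIT; vc=[31]
#10 0xf8→b31/s3 VC-HIT; vc=[15]
#11 0xdd→b27/s3 MISS; vc=[15,31]
#12 0xe1→b28/s0 L1-HIT; vc=[15,31]

MISSES = 4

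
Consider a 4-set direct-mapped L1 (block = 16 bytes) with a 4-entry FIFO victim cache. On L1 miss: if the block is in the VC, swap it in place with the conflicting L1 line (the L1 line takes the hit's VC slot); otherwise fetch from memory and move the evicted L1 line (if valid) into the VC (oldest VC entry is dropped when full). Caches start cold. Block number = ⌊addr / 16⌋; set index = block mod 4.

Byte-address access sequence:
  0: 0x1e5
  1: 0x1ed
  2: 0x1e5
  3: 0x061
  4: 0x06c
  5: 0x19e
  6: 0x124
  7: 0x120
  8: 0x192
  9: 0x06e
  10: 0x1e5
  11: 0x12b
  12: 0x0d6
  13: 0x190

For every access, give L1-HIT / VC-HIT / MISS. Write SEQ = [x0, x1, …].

0: 0x1e5 (blk 30, set 2) → MISS  vc=[]
1: 0x1ed (blk 30, set 2) → L1-HIT  vc=[]
2: 0x1e5 (blk 30, set 2) → L1-HIT  vc=[]
3: 0x61 (blk 6, set 2) → MISS  vc=[30]
4: 0x6c (blk 6, set 2) → L1-HIT  vc=[30]
5: 0x19e (blk 25, set 1) → MISS  vc=[30]
6: 0x124 (blk 18, set 2) → MISS  vc=[30, 6]
7: 0x120 (blk 18, set 2) → L1-HIT  vc=[30, 6]
8: 0x192 (blk 25, set 1) → L1-HIT  vc=[30, 6]
9: 0x6e (blk 6, set 2) → VC-HIT  vc=[30, 18]
10: 0x1e5 (blk 30, set 2) → VC-HIT  vc=[6, 18]
11: 0x12b (blk 18, set 2) → VC-HIT  vc=[6, 30]
12: 0xd6 (blk 13, set 1) → MISS  vc=[6, 30, 25]
13: 0x190 (blk 25, set 1) → VC-HIT  vc=[6, 30, 13]

SEQ = [MISS, L1-HIT, L1-HIT, MISS, L1-HIT, MISS, MISS, L1-HIT, L1-HIT, VC-HIT, VC-HIT, VC-HIT, MISS, VC-HIT]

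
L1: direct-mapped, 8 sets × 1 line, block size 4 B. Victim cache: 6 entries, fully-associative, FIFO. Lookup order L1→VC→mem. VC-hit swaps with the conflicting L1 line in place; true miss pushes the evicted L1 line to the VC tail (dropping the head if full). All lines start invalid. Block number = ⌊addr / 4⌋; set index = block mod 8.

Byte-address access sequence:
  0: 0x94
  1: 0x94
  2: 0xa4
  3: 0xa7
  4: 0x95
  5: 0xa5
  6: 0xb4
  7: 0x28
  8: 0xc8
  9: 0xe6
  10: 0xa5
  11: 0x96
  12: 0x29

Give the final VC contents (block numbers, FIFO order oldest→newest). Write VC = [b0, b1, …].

VC = [45, 50, 57]

#0 0x94→b37/s5 MISS; vc=[]
#1 0x94→b37/s5 L1-HIT; vc=[]
#2 0xa4→b41/s1 MISS; vc=[]
#3 0xa7→b41/s1 L1-HIT; vc=[]
#4 0x95→b37/s5 L1-HIT; vc=[]
#5 0xa5→b41/s1 L1-HIT; vc=[]
#6 0xb4→b45/s5 MISS; vc=[37]
#7 0x28→b10/s2 MISS; vc=[37]
#8 0xc8→b50/s2 MISS; vc=[37,10]
#9 0xe6→b57/s1 MISS; vc=[37,10,41]
#10 0xa5→b41/s1 VC-HIT; vc=[37,10,57]
#11 0x96→b37/s5 VC-HIT; vc=[45,10,57]
#12 0x29→b10/s2 VC-HIT; vc=[45,50,57]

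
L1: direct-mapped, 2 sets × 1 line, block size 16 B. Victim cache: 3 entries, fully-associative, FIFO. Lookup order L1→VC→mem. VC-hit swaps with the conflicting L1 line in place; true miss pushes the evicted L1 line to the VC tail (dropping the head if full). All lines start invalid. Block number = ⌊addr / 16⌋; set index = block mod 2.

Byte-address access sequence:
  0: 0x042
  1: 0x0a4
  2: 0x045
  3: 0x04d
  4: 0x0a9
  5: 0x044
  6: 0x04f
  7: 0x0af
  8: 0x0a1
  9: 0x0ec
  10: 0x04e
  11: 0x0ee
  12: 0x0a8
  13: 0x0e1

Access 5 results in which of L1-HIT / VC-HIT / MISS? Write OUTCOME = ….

OUTCOME = VC-HIT

0: 0x42 (blk 4, set 0) → MISS  vc=[]
1: 0xa4 (blk 10, set 0) → MISS  vc=[4]
2: 0x45 (blk 4, set 0) → VC-HIT  vc=[10]
3: 0x4d (blk 4, set 0) → L1-HIT  vc=[10]
4: 0xa9 (blk 10, set 0) → VC-HIT  vc=[4]
5: 0x44 (blk 4, set 0) → VC-HIT  vc=[10]
6: 0x4f (blk 4, set 0) → L1-HIT  vc=[10]
7: 0xaf (blk 10, set 0) → VC-HIT  vc=[4]
8: 0xa1 (blk 10, set 0) → L1-HIT  vc=[4]
9: 0xec (blk 14, set 0) → MISS  vc=[4, 10]
10: 0x4e (blk 4, set 0) → VC-HIT  vc=[14, 10]
11: 0xee (blk 14, set 0) → VC-HIT  vc=[4, 10]
12: 0xa8 (blk 10, set 0) → VC-HIT  vc=[4, 14]
13: 0xe1 (blk 14, set 0) → VC-HIT  vc=[4, 10]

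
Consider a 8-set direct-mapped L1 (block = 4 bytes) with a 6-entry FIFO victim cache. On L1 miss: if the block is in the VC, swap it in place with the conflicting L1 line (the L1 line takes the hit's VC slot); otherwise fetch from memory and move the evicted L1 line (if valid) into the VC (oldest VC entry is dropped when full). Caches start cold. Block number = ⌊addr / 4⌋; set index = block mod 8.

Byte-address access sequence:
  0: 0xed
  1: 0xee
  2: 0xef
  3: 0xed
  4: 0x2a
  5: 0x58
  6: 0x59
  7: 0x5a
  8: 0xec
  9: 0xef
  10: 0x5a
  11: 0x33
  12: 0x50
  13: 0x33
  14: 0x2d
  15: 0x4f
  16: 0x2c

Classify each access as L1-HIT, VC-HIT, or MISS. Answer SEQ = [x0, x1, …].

SEQ = [MISS, L1-HIT, L1-HIT, L1-HIT, MISS, MISS, L1-HIT, L1-HIT, L1-HIT, L1-HIT, L1-HIT, MISS, MISS, VC-HIT, MISS, MISS, VC-HIT]

  [0] addr=0xed blk=59 s=3: MISS | VC []
  [1] addr=0xee blk=59 s=3: L1-HIT | VC []
  [2] addr=0xef blk=59 s=3: L1-HIT | VC []
  [3] addr=0xed blk=59 s=3: L1-HIT | VC []
  [4] addr=0x2a blk=10 s=2: MISS | VC []
  [5] addr=0x58 blk=22 s=6: MISS | VC []
  [6] addr=0x59 blk=22 s=6: L1-HIT | VC []
  [7] addr=0x5a blk=22 s=6: L1-HIT | VC []
  [8] addr=0xec blk=59 s=3: L1-HIT | VC []
  [9] addr=0xef blk=59 s=3: L1-HIT | VC []
  [10] addr=0x5a blk=22 s=6: L1-HIT | VC []
  [11] addr=0x33 blk=12 s=4: MISS | VC []
  [12] addr=0x50 blk=20 s=4: MISS | VC [12]
  [13] addr=0x33 blk=12 s=4: VC-HIT | VC [20]
  [14] addr=0x2d blk=11 s=3: MISS | VC [20, 59]
  [15] addr=0x4f blk=19 s=3: MISS | VC [20, 59, 11]
  [16] addr=0x2c blk=11 s=3: VC-HIT | VC [20, 59, 19]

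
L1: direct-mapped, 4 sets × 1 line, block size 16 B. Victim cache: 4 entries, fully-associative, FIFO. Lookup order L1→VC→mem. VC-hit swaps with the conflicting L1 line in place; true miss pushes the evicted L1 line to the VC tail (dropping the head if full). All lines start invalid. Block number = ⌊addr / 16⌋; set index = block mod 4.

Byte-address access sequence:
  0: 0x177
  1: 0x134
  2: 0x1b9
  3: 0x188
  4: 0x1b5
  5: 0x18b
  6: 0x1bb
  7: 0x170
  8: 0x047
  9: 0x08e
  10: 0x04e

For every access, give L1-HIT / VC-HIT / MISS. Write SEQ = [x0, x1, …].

SEQ = [MISS, MISS, MISS, MISS, L1-HIT, L1-HIT, L1-HIT, VC-HIT, MISS, MISS, VC-HIT]

  [0] addr=0x177 blk=23 s=3: MISS | VC []
  [1] addr=0x134 blk=19 s=3: MISS | VC [23]
  [2] addr=0x1b9 blk=27 s=3: MISS | VC [23, 19]
  [3] addr=0x188 blk=24 s=0: MISS | VC [23, 19]
  [4] addr=0x1b5 blk=27 s=3: L1-HIT | VC [23, 19]
  [5] addr=0x18b blk=24 s=0: L1-HIT | VC [23, 19]
  [6] addr=0x1bb blk=27 s=3: L1-HIT | VC [23, 19]
  [7] addr=0x170 blk=23 s=3: VC-HIT | VC [27, 19]
  [8] addr=0x47 blk=4 s=0: MISS | VC [27, 19, 24]
  [9] addr=0x8e blk=8 s=0: MISS | VC [27, 19, 24, 4]
  [10] addr=0x4e blk=4 s=0: VC-HIT | VC [27, 19, 24, 8]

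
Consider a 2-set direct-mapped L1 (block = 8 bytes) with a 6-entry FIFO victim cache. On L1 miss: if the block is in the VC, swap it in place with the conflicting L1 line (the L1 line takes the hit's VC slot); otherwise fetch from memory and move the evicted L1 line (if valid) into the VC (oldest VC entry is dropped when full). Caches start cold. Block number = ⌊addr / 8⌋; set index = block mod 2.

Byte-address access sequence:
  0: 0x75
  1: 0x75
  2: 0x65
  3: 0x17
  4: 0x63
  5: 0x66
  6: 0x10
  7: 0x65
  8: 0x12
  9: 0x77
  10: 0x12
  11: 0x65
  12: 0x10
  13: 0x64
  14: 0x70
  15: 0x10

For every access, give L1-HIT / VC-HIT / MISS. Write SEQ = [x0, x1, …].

  [0] addr=0x75 blk=14 s=0: MISS | VC []
  [1] addr=0x75 blk=14 s=0: L1-HIT | VC []
  [2] addr=0x65 blk=12 s=0: MISS | VC [14]
  [3] addr=0x17 blk=2 s=0: MISS | VC [14, 12]
  [4] addr=0x63 blk=12 s=0: VC-HIT | VC [14, 2]
  [5] addr=0x66 blk=12 s=0: L1-HIT | VC [14, 2]
  [6] addr=0x10 blk=2 s=0: VC-HIT | VC [14, 12]
  [7] addr=0x65 blk=12 s=0: VC-HIT | VC [14, 2]
  [8] addr=0x12 blk=2 s=0: VC-HIT | VC [14, 12]
  [9] addr=0x77 blk=14 s=0: VC-HIT | VC [2, 12]
  [10] addr=0x12 blk=2 s=0: VC-HIT | VC [14, 12]
  [11] addr=0x65 blk=12 s=0: VC-HIT | VC [14, 2]
  [12] addr=0x10 blk=2 s=0: VC-HIT | VC [14, 12]
  [13] addr=0x64 blk=12 s=0: VC-HIT | VC [14, 2]
  [14] addr=0x70 blk=14 s=0: VC-HIT | VC [12, 2]
  [15] addr=0x10 blk=2 s=0: VC-HIT | VC [12, 14]

SEQ = [MISS, L1-HIT, MISS, MISS, VC-HIT, L1-HIT, VC-HIT, VC-HIT, VC-HIT, VC-HIT, VC-HIT, VC-HIT, VC-HIT, VC-HIT, VC-HIT, VC-HIT]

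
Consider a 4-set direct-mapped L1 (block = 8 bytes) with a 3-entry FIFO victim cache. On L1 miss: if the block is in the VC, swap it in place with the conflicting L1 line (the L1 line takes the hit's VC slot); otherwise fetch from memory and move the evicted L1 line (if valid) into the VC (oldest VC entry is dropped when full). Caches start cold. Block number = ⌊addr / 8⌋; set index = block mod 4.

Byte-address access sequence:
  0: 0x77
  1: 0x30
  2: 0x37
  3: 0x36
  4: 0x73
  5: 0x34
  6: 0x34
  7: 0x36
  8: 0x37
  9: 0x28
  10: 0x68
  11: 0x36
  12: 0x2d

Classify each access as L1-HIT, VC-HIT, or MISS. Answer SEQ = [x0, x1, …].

SEQ = [MISS, MISS, L1-HIT, L1-HIT, VC-HIT, VC-HIT, L1-HIT, L1-HIT, L1-HIT, MISS, MISS, L1-HIT, VC-HIT]

#0 0x77→b14/s2 MISS; vc=[]
#1 0x30→b6/s2 MISS; vc=[14]
#2 0x37→b6/s2 L1-HIT; vc=[14]
#3 0x36→b6/s2 L1-HIT; vc=[14]
#4 0x73→b14/s2 VC-HIT; vc=[6]
#5 0x34→b6/s2 VC-HIT; vc=[14]
#6 0x34→b6/s2 L1-HIT; vc=[14]
#7 0x36→b6/s2 L1-HIT; vc=[14]
#8 0x37→b6/s2 L1-HIT; vc=[14]
#9 0x28→b5/s1 MISS; vc=[14]
#10 0x68→b13/s1 MISS; vc=[14,5]
#11 0x36→b6/s2 L1-HIT; vc=[14,5]
#12 0x2d→b5/s1 VC-HIT; vc=[14,13]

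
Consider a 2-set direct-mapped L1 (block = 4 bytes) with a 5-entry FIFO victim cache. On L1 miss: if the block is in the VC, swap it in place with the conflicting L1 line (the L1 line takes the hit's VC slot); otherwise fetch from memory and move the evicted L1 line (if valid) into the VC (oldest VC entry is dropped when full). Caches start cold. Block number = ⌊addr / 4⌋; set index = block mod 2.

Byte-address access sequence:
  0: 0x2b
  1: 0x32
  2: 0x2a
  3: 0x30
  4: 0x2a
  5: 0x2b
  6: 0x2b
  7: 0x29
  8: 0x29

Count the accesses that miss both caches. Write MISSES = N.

0: 0x2b (blk 10, set 0) → MISS  vc=[]
1: 0x32 (blk 12, set 0) → MISS  vc=[10]
2: 0x2a (blk 10, set 0) → VC-HIT  vc=[12]
3: 0x30 (blk 12, set 0) → VC-HIT  vc=[10]
4: 0x2a (blk 10, set 0) → VC-HIT  vc=[12]
5: 0x2b (blk 10, set 0) → L1-HIT  vc=[12]
6: 0x2b (blk 10, set 0) → L1-HIT  vc=[12]
7: 0x29 (blk 10, set 0) → L1-HIT  vc=[12]
8: 0x29 (blk 10, set 0) → L1-HIT  vc=[12]

MISSES = 2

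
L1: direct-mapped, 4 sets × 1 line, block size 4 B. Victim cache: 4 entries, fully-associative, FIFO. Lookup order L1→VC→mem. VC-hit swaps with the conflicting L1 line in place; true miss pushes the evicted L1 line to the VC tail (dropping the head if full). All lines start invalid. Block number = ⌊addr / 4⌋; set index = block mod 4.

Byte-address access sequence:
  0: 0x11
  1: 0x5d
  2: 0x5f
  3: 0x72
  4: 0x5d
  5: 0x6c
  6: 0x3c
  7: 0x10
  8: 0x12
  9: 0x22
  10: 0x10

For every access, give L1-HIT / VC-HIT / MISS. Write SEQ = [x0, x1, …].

  [0] addr=0x11 blk=4 s=0: MISS | VC []
  [1] addr=0x5d blk=23 s=3: MISS | VC []
  [2] addr=0x5f blk=23 s=3: L1-HIT | VC []
  [3] addr=0x72 blk=28 s=0: MISS | VC [4]
  [4] addr=0x5d blk=23 s=3: L1-HIT | VC [4]
  [5] addr=0x6c blk=27 s=3: MISS | VC [4, 23]
  [6] addr=0x3c blk=15 s=3: MISS | VC [4, 23, 27]
  [7] addr=0x10 blk=4 s=0: VC-HIT | VC [28, 23, 27]
  [8] addr=0x12 blk=4 s=0: L1-HIT | VC [28, 23, 27]
  [9] addr=0x22 blk=8 s=0: MISS | VC [28, 23, 27, 4]
  [10] addr=0x10 blk=4 s=0: VC-HIT | VC [28, 23, 27, 8]

SEQ = [MISS, MISS, L1-HIT, MISS, L1-HIT, MISS, MISS, VC-HIT, L1-HIT, MISS, VC-HIT]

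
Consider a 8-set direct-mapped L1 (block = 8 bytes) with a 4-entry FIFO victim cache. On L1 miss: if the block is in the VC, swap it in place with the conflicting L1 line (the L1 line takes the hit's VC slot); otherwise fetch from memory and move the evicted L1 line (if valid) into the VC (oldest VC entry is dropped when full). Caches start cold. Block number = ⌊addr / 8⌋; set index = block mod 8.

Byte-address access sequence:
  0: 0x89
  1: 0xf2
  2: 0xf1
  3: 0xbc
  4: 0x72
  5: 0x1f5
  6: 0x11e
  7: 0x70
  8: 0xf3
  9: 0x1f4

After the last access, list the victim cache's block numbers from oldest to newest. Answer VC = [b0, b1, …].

#0 0x89→b17/s1 MISS; vc=[]
#1 0xf2→b30/s6 MISS; vc=[]
#2 0xf1→b30/s6 L1-HIT; vc=[]
#3 0xbc→b23/s7 MISS; vc=[]
#4 0x72→b14/s6 MISS; vc=[30]
#5 0x1f5→b62/s6 MISS; vc=[30,14]
#6 0x11e→b35/s3 MISS; vc=[30,14]
#7 0x70→b14/s6 VC-HIT; vc=[30,62]
#8 0xf3→b30/s6 VC-HIT; vc=[14,62]
#9 0x1f4→b62/s6 VC-HIT; vc=[14,30]

VC = [14, 30]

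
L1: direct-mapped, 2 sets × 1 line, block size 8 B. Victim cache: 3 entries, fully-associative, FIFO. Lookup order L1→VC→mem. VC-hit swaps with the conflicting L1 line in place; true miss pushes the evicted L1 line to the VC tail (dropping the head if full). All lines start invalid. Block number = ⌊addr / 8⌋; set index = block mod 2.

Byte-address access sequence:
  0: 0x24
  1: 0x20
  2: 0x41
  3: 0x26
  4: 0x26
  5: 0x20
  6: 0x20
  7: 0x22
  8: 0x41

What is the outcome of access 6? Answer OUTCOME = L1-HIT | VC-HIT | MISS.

  [0] addr=0x24 blk=4 s=0: MISS | VC []
  [1] addr=0x20 blk=4 s=0: L1-HIT | VC []
  [2] addr=0x41 blk=8 s=0: MISS | VC [4]
  [3] addr=0x26 blk=4 s=0: VC-HIT | VC [8]
  [4] addr=0x26 blk=4 s=0: L1-HIT | VC [8]
  [5] addr=0x20 blk=4 s=0: L1-HIT | VC [8]
  [6] addr=0x20 blk=4 s=0: L1-HIT | VC [8]
  [7] addr=0x22 blk=4 s=0: L1-HIT | VC [8]
  [8] addr=0x41 blk=8 s=0: VC-HIT | VC [4]

OUTCOME = L1-HIT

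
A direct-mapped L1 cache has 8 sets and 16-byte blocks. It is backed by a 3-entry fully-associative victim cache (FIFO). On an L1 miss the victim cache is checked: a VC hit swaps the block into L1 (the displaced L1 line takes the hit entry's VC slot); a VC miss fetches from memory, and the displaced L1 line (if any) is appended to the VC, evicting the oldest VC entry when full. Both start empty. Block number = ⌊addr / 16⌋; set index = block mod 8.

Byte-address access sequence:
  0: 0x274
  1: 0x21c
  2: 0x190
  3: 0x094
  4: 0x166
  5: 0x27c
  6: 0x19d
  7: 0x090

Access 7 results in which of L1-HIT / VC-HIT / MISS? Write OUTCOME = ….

#0 0x274→b39/s7 MISS; vc=[]
#1 0x21c→b33/s1 MISS; vc=[]
#2 0x190→b25/s1 MISS; vc=[33]
#3 0x94→b9/s1 MISS; vc=[33,25]
#4 0x166→b22/s6 MISS; vc=[33,25]
#5 0x27c→b39/s7 L1-HIT; vc=[33,25]
#6 0x19d→b25/s1 VC-HIT; vc=[33,9]
#7 0x90→b9/s1 VC-HIT; vc=[33,25]

OUTCOME = VC-HIT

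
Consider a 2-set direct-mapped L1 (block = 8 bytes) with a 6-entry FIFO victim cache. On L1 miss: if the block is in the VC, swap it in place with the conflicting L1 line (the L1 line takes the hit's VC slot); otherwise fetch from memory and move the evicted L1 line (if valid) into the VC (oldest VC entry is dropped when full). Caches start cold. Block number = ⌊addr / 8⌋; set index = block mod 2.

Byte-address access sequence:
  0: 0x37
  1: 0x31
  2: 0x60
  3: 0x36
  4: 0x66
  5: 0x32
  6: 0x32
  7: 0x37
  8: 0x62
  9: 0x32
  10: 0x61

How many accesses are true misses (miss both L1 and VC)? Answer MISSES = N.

MISSES = 2

  [0] addr=0x37 blk=6 s=0: MISS | VC []
  [1] addr=0x31 blk=6 s=0: L1-HIT | VC []
  [2] addr=0x60 blk=12 s=0: MISS | VC [6]
  [3] addr=0x36 blk=6 s=0: VC-HIT | VC [12]
  [4] addr=0x66 blk=12 s=0: VC-HIT | VC [6]
  [5] addr=0x32 blk=6 s=0: VC-HIT | VC [12]
  [6] addr=0x32 blk=6 s=0: L1-HIT | VC [12]
  [7] addr=0x37 blk=6 s=0: L1-HIT | VC [12]
  [8] addr=0x62 blk=12 s=0: VC-HIT | VC [6]
  [9] addr=0x32 blk=6 s=0: VC-HIT | VC [12]
  [10] addr=0x61 blk=12 s=0: VC-HIT | VC [6]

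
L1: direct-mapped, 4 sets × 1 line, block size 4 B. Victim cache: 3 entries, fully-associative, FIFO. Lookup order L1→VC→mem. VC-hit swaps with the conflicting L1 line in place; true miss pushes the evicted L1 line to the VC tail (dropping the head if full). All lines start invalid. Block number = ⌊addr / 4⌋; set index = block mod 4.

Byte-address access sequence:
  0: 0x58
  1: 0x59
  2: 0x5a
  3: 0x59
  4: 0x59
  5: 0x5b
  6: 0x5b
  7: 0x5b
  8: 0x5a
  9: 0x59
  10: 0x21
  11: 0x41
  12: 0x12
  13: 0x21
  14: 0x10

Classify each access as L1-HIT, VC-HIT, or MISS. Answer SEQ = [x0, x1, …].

  [0] addr=0x58 blk=22 s=2: MISS | VC []
  [1] addr=0x59 blk=22 s=2: L1-HIT | VC []
  [2] addr=0x5a blk=22 s=2: L1-HIT | VC []
  [3] addr=0x59 blk=22 s=2: L1-HIT | VC []
  [4] addr=0x59 blk=22 s=2: L1-HIT | VC []
  [5] addr=0x5b blk=22 s=2: L1-HIT | VC []
  [6] addr=0x5b blk=22 s=2: L1-HIT | VC []
  [7] addr=0x5b blk=22 s=2: L1-HIT | VC []
  [8] addr=0x5a blk=22 s=2: L1-HIT | VC []
  [9] addr=0x59 blk=22 s=2: L1-HIT | VC []
  [10] addr=0x21 blk=8 s=0: MISS | VC []
  [11] addr=0x41 blk=16 s=0: MISS | VC [8]
  [12] addr=0x12 blk=4 s=0: MISS | VC [8, 16]
  [13] addr=0x21 blk=8 s=0: VC-HIT | VC [4, 16]
  [14] addr=0x10 blk=4 s=0: VC-HIT | VC [8, 16]

SEQ = [MISS, L1-HIT, L1-HIT, L1-HIT, L1-HIT, L1-HIT, L1-HIT, L1-HIT, L1-HIT, L1-HIT, MISS, MISS, MISS, VC-HIT, VC-HIT]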